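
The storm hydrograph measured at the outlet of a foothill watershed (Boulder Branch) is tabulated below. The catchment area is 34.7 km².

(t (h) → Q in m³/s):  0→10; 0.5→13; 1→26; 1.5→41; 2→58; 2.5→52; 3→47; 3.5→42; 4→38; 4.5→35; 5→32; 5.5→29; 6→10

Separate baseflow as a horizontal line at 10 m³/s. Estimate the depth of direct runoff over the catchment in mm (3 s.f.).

d ≈ 15.7 mm

Direct runoff: 0.0, 3.0, 16.0, 31.0, 48.0, 42.0, 37.0, 32.0, 28.0, 25.0, 22.0, 19.0, 0.0 m³/s; ΣQ_DR = 303.0 m³/s.
V = ΣQ_DR · Δt = 303.0 × 1800 s = 5.454 × 10^5 m³.
Over A = 34.7 km², depth = V / A = 15.7 mm.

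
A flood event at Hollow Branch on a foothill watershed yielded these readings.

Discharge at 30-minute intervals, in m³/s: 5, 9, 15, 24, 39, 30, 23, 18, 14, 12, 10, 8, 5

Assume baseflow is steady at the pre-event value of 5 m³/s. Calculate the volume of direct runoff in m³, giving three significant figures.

V ≈ 2.65 × 10^5 m³

Direct-runoff ordinates (Q − Q_b): 0.0, 4.0, 10.0, 19.0, 34.0, 25.0, 18.0, 13.0, 9.0, 7.0, 5.0, 3.0, 0.0 m³/s.
ΣQ_DR = 147.0 m³/s.
With Δt = 0.5 h = 1800 s, V = ΣQ_DR · Δt = 147.0 × 1800 = 2.65 × 10^5 m³.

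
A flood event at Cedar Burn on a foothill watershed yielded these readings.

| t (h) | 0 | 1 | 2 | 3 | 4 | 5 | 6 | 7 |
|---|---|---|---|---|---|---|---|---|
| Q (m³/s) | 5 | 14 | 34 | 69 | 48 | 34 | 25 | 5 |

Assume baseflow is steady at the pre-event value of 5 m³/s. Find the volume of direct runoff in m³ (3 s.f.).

Direct-runoff ordinates (Q − Q_b): 0.0, 9.0, 29.0, 64.0, 43.0, 29.0, 20.0, 0.0 m³/s.
ΣQ_DR = 194.0 m³/s.
With Δt = 1 h = 3600 s, V = ΣQ_DR · Δt = 194.0 × 3600 = 6.98 × 10^5 m³.

V ≈ 6.98 × 10^5 m³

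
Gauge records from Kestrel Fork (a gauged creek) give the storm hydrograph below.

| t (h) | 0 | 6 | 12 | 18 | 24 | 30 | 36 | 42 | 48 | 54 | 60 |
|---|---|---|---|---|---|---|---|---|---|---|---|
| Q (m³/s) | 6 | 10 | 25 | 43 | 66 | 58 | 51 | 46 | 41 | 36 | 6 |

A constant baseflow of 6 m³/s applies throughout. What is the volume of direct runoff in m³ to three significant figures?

Direct-runoff ordinates (Q − Q_b): 0.0, 4.0, 19.0, 37.0, 60.0, 52.0, 45.0, 40.0, 35.0, 30.0, 0.0 m³/s.
ΣQ_DR = 322.0 m³/s.
With Δt = 6 h = 21600 s, V = ΣQ_DR · Δt = 322.0 × 21600 = 6.96 × 10^6 m³.

V ≈ 6.96 × 10^6 m³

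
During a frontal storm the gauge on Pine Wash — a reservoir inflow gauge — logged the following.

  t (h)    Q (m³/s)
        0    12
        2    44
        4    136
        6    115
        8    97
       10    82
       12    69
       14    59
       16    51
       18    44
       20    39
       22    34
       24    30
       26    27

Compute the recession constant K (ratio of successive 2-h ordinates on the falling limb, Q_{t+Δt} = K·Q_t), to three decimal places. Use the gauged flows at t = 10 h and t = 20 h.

K ≈ 0.862

Using the recession-limb readings at t = 10 h and t = 20 h: Q falls from 82 to 39 m³/s over 5 intervals.
K = (Q₂/Q₁)^(1/5) = (39/82)^(1/5) = 0.862.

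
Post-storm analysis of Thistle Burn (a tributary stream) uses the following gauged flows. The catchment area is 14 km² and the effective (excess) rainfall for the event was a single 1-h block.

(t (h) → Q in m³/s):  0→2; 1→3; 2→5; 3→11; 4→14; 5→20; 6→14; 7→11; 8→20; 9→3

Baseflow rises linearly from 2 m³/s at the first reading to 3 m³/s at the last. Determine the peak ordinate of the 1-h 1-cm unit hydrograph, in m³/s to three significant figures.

Direct runoff: 0.00, 0.89, 2.78, 8.67, 11.56, 17.44, 11.33, 8.22, 17.11, 0.00 m³/s; ΣQ_DR = 78.00 m³/s, peak = 17.44 m³/s.
Runoff depth d = ΣQ_DR·Δt / A = 78.00 × 3600 / (14 km²) = 20.06 mm.
The 1-cm UH is the DRH scaled by (10 mm)/d, so U_p = 17.44 × 10/20.06 = 8.70 m³/s.

U_p ≈ 8.70 m³/s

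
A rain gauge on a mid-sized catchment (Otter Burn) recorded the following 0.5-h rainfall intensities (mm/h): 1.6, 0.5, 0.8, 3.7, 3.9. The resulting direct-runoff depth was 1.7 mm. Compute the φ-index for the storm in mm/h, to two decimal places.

Only the 2 blocks with intensity above φ contribute runoff: 3.7, 3.9 mm/h.
Σ(I−φ)·Δt = d  ⇒  (3.7+3.9 − 2φ)·0.5 = 1.7
φ = (7.600 − 1.7/0.5) / 2 = 2.10 mm/h.

φ ≈ 2.10 mm/h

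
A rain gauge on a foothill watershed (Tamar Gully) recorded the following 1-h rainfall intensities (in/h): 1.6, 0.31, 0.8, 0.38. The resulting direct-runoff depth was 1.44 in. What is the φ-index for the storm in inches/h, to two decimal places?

Only the 2 blocks with intensity above φ contribute runoff: 1.6, 0.8 in/h.
Σ(I−φ)·Δt = d  ⇒  (1.6+0.8 − 2φ)·1 = 1.44
φ = (2.400 − 1.44/1) / 2 = 0.48 in/h.

φ ≈ 0.48 in/h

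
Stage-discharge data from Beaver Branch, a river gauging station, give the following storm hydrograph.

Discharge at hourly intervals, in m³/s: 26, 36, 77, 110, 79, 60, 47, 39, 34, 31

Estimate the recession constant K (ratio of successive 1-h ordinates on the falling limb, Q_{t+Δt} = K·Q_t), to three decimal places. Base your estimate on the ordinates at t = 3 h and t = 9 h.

K ≈ 0.810

Using the recession-limb readings at t = 3 h and t = 9 h: Q falls from 110 to 31 m³/s over 6 intervals.
K = (Q₂/Q₁)^(1/6) = (31/110)^(1/6) = 0.810.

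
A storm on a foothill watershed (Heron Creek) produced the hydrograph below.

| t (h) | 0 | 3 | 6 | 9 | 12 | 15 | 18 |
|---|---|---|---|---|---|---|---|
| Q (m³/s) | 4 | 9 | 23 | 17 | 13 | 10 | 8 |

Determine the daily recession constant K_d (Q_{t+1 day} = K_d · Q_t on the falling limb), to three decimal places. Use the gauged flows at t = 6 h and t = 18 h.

K_d ≈ 0.121

Between t = 6 h and t = 18 h the flow falls from 23 to 8 m³/s over 4×3 h = 12 h.
Per-interval ratio K = (8/23)^(1/4) = 0.7680; K_d = K^(24/3) = 0.121.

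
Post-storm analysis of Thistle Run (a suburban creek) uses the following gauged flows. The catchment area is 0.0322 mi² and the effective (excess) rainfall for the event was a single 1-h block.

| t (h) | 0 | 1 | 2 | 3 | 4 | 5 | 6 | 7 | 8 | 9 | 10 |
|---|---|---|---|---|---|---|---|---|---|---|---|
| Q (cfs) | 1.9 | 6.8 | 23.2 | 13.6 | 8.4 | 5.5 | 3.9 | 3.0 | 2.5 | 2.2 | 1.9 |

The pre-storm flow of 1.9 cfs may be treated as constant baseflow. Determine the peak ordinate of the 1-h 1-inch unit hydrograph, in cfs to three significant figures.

U_p ≈ 8.51 cfs

Direct runoff: 0.0, 4.9, 21.3, 11.7, 6.5, 3.6, 2.0, 1.1, 0.6, 0.3, 0.0 cfs; ΣQ_DR = 52.00 cfs, peak = 21.3 cfs.
Runoff depth d = ΣQ_DR·Δt / A = 52.00 × 3600 / (0.0322 mi²) = 2.502 in.
The 1-inch UH is the DRH scaled by (1 in)/d, so U_p = 21.3 × 1/2.502 = 8.51 cfs.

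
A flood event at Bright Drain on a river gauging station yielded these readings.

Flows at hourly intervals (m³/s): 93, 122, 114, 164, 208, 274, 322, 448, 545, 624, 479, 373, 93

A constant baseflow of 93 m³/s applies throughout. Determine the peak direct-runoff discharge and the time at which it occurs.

Subtracting baseflow gives direct-runoff ordinates: 0.0, 29.0, 21.0, 71.0, 115.0, 181.0, 229.0, 355.0, 452.0, 531.0, 386.0, 280.0, 0.0 m³/s.
The maximum is 531.0 m³/s, occurring at the reading for t = 9 h.

Q_p = 531.0 m³/s at t = 9 h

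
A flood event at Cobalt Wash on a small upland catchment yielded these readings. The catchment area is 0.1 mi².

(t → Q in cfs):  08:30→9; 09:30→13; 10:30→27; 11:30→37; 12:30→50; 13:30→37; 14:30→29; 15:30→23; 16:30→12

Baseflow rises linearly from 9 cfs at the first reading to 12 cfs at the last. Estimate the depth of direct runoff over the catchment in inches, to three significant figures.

Direct runoff: 0.00, 3.62, 17.25, 26.88, 39.50, 26.12, 17.75, 11.38, 0.00 cfs; ΣQ_DR = 142.5 cfs.
V = ΣQ_DR · Δt = 142.5 × 3600 s = 5.130 × 10^5 ft³.
Over A = 0.1 mi², depth = V / A = 2.21 in.

d ≈ 2.21 in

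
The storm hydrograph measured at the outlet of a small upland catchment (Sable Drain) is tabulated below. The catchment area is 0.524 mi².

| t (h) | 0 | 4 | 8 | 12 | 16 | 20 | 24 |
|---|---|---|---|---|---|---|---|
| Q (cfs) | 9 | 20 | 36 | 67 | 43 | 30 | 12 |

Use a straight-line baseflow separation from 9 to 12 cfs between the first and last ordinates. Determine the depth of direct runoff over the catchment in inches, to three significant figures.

Direct runoff: 0.00, 10.50, 26.00, 56.50, 32.00, 18.50, 0.00 cfs; ΣQ_DR = 143.5 cfs.
V = ΣQ_DR · Δt = 143.5 × 14400 s = 2.066 × 10^6 ft³.
Over A = 0.524 mi², depth = V / A = 1.70 in.

d ≈ 1.70 in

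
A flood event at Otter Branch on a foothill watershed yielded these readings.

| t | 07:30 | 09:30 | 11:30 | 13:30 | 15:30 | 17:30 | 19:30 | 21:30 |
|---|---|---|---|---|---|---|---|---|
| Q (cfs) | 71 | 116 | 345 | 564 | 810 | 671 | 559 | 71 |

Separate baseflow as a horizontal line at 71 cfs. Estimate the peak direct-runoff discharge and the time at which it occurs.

Q_p = 739.0 cfs at t = 15:30

Subtracting baseflow gives direct-runoff ordinates: 0.0, 45.0, 274.0, 493.0, 739.0, 600.0, 488.0, 0.0 cfs.
The maximum is 739.0 cfs, occurring at the reading for t = 15:30.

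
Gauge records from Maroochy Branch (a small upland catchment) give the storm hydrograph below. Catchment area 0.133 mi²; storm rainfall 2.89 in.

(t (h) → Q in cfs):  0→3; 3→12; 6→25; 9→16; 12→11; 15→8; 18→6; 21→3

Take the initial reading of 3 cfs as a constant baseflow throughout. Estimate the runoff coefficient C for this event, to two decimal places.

C ≈ 0.73

ΣQ_DR = 60.00 cfs; V = ΣQ_DR·Δt = 6.480 × 10^5 ft³.
Runoff depth d = V / A = 2.097 in.
C = d / P = 2.097 / 2.89 = 0.73.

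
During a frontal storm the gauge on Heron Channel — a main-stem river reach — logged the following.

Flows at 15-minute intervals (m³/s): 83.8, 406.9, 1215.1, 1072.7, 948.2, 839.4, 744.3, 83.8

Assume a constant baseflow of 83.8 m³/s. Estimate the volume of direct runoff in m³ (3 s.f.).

Direct-runoff ordinates (Q − Q_b): 0.0, 323.1, 1131.3, 988.9, 864.4, 755.6, 660.5, 0.0 m³/s.
ΣQ_DR = 4724 m³/s.
With Δt = 0.25 h = 900 s, V = ΣQ_DR · Δt = 4724 × 900 = 4.25 × 10^6 m³.

V ≈ 4.25 × 10^6 m³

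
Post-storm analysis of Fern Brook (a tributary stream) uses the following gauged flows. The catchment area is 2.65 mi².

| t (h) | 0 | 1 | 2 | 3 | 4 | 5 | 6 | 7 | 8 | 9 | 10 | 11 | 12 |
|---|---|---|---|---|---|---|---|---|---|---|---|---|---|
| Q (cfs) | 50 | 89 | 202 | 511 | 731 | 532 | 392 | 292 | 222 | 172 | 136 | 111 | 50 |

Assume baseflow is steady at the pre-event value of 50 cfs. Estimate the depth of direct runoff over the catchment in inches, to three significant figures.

Direct runoff: 0.0, 39.0, 152.0, 461.0, 681.0, 482.0, 342.0, 242.0, 172.0, 122.0, 86.0, 61.0, 0.0 cfs; ΣQ_DR = 2840 cfs.
V = ΣQ_DR · Δt = 2840 × 3600 s = 1.022 × 10^7 ft³.
Over A = 2.65 mi², depth = V / A = 1.66 in.

d ≈ 1.66 in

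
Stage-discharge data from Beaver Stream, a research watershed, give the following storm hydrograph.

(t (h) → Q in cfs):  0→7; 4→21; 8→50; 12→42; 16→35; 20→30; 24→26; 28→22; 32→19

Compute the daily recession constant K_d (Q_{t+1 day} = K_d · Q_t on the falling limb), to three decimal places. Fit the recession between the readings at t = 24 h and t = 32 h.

Between t = 24 h and t = 32 h the flow falls from 26 to 19 cfs over 2×4 h = 8 h.
Per-interval ratio K = (19/26)^(1/2) = 0.8549; K_d = K^(24/4) = 0.390.

K_d ≈ 0.390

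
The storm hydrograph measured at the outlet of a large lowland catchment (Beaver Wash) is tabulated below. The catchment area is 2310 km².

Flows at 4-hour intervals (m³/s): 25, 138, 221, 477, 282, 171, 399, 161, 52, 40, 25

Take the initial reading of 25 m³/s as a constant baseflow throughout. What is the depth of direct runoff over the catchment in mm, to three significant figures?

d ≈ 10.7 mm

Direct runoff: 0.0, 113.0, 196.0, 452.0, 257.0, 146.0, 374.0, 136.0, 27.0, 15.0, 0.0 m³/s; ΣQ_DR = 1716 m³/s.
V = ΣQ_DR · Δt = 1716 × 14400 s = 2.471 × 10^7 m³.
Over A = 2310 km², depth = V / A = 10.7 mm.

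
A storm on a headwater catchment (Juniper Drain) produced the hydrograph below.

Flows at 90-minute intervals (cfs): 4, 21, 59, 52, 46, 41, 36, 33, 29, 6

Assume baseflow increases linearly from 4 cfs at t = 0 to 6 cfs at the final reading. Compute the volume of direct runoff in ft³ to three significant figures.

Direct-runoff ordinates (Q − Q_b): 0.00, 16.78, 54.56, 47.33, 41.11, 35.89, 30.67, 27.44, 23.22, 0.00 cfs.
ΣQ_DR = 277.0 cfs.
With Δt = 1.5 h = 5400 s, V = ΣQ_DR · Δt = 277.0 × 5400 = 1.50 × 10^6 ft³.

V ≈ 1.50 × 10^6 ft³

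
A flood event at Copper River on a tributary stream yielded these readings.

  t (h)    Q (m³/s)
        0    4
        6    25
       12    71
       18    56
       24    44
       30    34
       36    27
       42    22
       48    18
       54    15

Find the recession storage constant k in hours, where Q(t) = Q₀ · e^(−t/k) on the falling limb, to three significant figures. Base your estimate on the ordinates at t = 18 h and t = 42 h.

On the falling limb, Q drops from 56 to 22 m³/s between t = 18 h and t = 42 h (Δt = 24 h).
k = −Δt / ln(Q₂/Q₁) = −24 / ln(22/56) = 25.7 h.

k ≈ 25.7 h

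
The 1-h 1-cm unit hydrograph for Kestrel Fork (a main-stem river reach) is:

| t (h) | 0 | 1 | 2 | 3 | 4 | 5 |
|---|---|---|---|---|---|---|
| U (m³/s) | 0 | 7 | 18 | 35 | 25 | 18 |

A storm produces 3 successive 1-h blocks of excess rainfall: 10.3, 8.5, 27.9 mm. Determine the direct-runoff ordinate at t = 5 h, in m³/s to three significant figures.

By discrete convolution, Q_j = Σ (P_i / 10 mm) · U_{j−i}.
At t = 5 h (j=5): Q = (10.3/10)·18 + (8.5/10)·25 + (27.9/10)·35 = 137 m³/s.

Q ≈ 137 m³/s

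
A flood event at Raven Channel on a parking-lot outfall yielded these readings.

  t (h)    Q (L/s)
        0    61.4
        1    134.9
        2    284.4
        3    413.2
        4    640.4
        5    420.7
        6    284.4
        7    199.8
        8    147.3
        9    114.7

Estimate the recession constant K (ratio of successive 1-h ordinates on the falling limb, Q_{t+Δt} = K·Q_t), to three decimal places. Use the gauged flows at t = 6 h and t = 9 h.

K ≈ 0.739

Using the recession-limb readings at t = 6 h and t = 9 h: Q falls from 284.4 to 114.7 L/s over 3 intervals.
K = (Q₂/Q₁)^(1/3) = (114.7/284.4)^(1/3) = 0.739.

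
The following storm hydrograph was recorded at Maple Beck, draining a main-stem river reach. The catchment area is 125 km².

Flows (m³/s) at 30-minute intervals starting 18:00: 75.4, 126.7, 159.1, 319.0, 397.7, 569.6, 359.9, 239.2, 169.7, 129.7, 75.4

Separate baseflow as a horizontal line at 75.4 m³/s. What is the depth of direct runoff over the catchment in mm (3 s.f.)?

Direct runoff: 0.0, 51.3, 83.7, 243.6, 322.3, 494.2, 284.5, 163.8, 94.3, 54.3, 0.0 m³/s; ΣQ_DR = 1792 m³/s.
V = ΣQ_DR · Δt = 1792 × 1800 s = 3.226 × 10^6 m³.
Over A = 125 km², depth = V / A = 25.8 mm.

d ≈ 25.8 mm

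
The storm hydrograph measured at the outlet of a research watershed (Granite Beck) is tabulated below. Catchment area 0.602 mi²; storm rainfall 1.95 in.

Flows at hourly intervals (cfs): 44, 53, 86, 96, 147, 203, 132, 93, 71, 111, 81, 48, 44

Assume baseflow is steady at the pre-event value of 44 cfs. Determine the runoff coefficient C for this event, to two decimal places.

C ≈ 0.84

ΣQ_DR = 637.0 cfs; V = ΣQ_DR·Δt = 2.293 × 10^6 ft³.
Runoff depth d = V / A = 1.640 in.
C = d / P = 1.640 / 1.95 = 0.84.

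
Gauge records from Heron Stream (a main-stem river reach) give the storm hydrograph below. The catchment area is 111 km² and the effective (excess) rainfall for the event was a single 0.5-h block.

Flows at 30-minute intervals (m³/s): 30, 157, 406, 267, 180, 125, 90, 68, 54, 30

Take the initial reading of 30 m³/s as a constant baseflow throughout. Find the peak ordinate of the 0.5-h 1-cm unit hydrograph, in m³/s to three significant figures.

Direct runoff: 0.0, 127.0, 376.0, 237.0, 150.0, 95.0, 60.0, 38.0, 24.0, 0.0 m³/s; ΣQ_DR = 1107 m³/s, peak = 376.0 m³/s.
Runoff depth d = ΣQ_DR·Δt / A = 1107 × 1800 / (111 km²) = 17.95 mm.
The 1-cm UH is the DRH scaled by (10 mm)/d, so U_p = 376.0 × 10/17.95 = 209 m³/s.

U_p ≈ 209 m³/s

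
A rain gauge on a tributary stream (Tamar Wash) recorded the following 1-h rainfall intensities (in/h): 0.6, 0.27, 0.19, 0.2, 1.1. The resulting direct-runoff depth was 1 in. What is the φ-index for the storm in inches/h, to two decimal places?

φ ≈ 0.35 in/h

Only the 2 blocks with intensity above φ contribute runoff: 0.6, 1.1 in/h.
Σ(I−φ)·Δt = d  ⇒  (0.6+1.1 − 2φ)·1 = 1
φ = (1.700 − 1/1) / 2 = 0.35 in/h.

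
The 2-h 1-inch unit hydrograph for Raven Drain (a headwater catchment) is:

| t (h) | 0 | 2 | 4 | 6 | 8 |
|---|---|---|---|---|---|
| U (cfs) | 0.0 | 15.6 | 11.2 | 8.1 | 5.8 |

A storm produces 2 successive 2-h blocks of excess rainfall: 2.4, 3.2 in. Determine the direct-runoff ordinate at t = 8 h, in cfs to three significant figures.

Q ≈ 39.8 cfs

By discrete convolution, Q_j = Σ (P_i / 1 in) · U_{j−i}.
At t = 8 h (j=4): Q = (2.4/1)·5.8 + (3.2/1)·8.1 = 39.8 cfs.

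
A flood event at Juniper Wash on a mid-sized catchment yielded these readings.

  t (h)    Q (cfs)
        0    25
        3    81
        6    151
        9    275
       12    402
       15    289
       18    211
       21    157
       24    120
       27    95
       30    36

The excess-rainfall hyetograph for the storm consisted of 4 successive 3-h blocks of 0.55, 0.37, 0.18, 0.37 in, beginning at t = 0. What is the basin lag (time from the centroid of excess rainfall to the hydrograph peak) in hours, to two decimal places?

Centroid of excess rainfall: t_c = Σ P_i·t̄_i / ΣP_i = 5.2551 h (block centres at 1.5, 4.5, 7.5, 10.5 h).
Hydrograph peak occurs at t = 12 h, so basin lag t_L = 12 − 5.2551 = 6.74 h.

t_L ≈ 6.74 h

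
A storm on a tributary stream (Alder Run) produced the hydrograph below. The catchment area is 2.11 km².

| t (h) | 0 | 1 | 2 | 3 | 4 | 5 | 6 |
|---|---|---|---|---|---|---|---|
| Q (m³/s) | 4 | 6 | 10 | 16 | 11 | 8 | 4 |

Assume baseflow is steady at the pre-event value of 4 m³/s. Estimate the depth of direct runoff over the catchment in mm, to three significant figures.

d ≈ 52.9 mm

Direct runoff: 0.0, 2.0, 6.0, 12.0, 7.0, 4.0, 0.0 m³/s; ΣQ_DR = 31.00 m³/s.
V = ΣQ_DR · Δt = 31.00 × 3600 s = 1.116 × 10^5 m³.
Over A = 2.11 km², depth = V / A = 52.9 mm.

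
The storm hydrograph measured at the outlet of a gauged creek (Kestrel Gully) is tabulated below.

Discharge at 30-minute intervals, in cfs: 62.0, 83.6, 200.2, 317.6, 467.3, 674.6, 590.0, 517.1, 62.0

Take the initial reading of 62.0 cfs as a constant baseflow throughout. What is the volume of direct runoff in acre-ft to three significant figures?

V ≈ 99.9 acre-ft

Direct-runoff ordinates (Q − Q_b): 0.0, 21.6, 138.2, 255.6, 405.3, 612.6, 528.0, 455.1, 0.0 cfs.
ΣQ_DR = 2416 cfs.
With Δt = 0.5 h = 1800 s, V = ΣQ_DR · Δt = 2416 × 1800 = 4.35 × 10^6 ft³ = 99.9 acre-ft.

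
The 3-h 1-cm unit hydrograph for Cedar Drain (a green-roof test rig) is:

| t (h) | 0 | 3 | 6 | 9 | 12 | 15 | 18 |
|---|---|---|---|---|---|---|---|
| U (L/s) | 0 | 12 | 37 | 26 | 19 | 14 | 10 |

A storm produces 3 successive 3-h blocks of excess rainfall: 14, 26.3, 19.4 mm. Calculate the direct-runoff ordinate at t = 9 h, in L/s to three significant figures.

By discrete convolution, Q_j = Σ (P_i / 10 mm) · U_{j−i}.
At t = 9 h (j=3): Q = (14/10)·26 + (26.3/10)·37 + (19.4/10)·12 = 157 L/s.

Q ≈ 157 L/s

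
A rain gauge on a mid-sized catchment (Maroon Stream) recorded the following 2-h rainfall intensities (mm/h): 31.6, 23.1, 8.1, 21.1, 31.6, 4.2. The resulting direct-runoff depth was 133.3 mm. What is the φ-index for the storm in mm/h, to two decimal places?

φ ≈ 10.19 mm/h

Only the 4 blocks with intensity above φ contribute runoff: 31.6, 23.1, 21.1, 31.6 mm/h.
Σ(I−φ)·Δt = d  ⇒  (31.6+23.1+21.1+31.6 − 4φ)·2 = 133.3
φ = (107.4 − 133.3/2) / 4 = 10.19 mm/h.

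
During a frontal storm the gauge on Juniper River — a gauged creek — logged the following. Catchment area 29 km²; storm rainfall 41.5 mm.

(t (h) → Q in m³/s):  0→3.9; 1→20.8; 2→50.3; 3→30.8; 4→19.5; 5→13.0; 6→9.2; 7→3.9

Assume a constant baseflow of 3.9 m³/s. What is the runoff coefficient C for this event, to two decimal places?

C ≈ 0.36

ΣQ_DR = 120.2 m³/s; V = ΣQ_DR·Δt = 4.327 × 10^5 m³.
Runoff depth d = V / A = 14.92 mm.
C = d / P = 14.92 / 41.5 = 0.36.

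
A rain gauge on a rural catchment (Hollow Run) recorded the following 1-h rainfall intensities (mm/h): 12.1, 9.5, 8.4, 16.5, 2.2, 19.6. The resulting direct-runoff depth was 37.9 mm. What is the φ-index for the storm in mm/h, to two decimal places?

φ ≈ 5.64 mm/h

Only the 5 blocks with intensity above φ contribute runoff: 12.1, 9.5, 8.4, 16.5, 19.6 mm/h.
Σ(I−φ)·Δt = d  ⇒  (12.1+9.5+8.4+16.5+19.6 − 5φ)·1 = 37.9
φ = (66.10 − 37.9/1) / 5 = 5.64 mm/h.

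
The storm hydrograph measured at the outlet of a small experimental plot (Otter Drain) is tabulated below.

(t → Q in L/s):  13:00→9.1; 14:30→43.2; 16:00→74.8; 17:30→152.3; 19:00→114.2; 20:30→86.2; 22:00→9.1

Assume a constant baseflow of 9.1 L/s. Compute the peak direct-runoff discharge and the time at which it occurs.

Q_p = 143.2 L/s at t = 17:30

Subtracting baseflow gives direct-runoff ordinates: 0.0, 34.1, 65.7, 143.2, 105.1, 77.1, 0.0 L/s.
The maximum is 143.2 L/s, occurring at the reading for t = 17:30.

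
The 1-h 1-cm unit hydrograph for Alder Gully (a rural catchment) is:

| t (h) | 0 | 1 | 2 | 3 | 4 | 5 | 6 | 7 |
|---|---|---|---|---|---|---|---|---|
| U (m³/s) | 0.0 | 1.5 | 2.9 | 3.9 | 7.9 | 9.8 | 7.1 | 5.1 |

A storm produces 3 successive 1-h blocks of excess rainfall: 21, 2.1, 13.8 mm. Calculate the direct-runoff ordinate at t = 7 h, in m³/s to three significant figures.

Q ≈ 25.7 m³/s

By discrete convolution, Q_j = Σ (P_i / 10 mm) · U_{j−i}.
At t = 7 h (j=7): Q = (21/10)·5.1 + (2.1/10)·7.1 + (13.8/10)·9.8 = 25.7 m³/s.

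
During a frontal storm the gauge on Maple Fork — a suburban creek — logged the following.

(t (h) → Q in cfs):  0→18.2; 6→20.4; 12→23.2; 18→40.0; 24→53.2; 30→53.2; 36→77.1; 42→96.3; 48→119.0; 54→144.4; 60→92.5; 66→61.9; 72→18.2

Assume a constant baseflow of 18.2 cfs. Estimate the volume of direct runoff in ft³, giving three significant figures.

V ≈ 1.25 × 10^7 ft³

Direct-runoff ordinates (Q − Q_b): 0.0, 2.2, 5.0, 21.8, 35.0, 35.0, 58.9, 78.1, 100.8, 126.2, 74.3, 43.7, 0.0 cfs.
ΣQ_DR = 581.0 cfs.
With Δt = 6 h = 21600 s, V = ΣQ_DR · Δt = 581.0 × 21600 = 1.25 × 10^7 ft³.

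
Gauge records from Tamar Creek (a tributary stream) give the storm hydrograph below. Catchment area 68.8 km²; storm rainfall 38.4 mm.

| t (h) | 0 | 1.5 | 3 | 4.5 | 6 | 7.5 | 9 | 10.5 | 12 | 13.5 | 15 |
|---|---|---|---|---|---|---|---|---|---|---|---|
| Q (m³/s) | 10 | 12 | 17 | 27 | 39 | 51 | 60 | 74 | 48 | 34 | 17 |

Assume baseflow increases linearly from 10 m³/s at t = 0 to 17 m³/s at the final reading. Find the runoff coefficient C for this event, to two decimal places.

C ≈ 0.49

ΣQ_DR = 240.5 m³/s; V = ΣQ_DR·Δt = 1.299 × 10^6 m³.
Runoff depth d = V / A = 18.88 mm.
C = d / P = 18.88 / 38.4 = 0.49.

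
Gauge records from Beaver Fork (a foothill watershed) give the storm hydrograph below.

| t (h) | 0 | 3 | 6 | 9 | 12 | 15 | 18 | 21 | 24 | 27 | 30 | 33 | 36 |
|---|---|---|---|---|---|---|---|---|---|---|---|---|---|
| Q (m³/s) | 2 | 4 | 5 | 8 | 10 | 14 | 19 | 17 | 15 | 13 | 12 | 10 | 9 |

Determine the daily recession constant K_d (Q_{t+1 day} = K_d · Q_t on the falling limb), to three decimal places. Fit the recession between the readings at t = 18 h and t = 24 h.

Between t = 18 h and t = 24 h the flow falls from 19 to 15 m³/s over 2×3 h = 6 h.
Per-interval ratio K = (15/19)^(1/2) = 0.8885; K_d = K^(24/3) = 0.388.

K_d ≈ 0.388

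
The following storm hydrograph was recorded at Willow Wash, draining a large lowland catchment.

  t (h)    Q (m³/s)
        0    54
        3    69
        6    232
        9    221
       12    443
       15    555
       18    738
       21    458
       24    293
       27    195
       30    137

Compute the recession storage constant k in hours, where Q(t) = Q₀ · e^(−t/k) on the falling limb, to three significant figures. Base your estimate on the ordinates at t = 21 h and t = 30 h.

On the falling limb, Q drops from 458 to 137 m³/s between t = 21 h and t = 30 h (Δt = 9 h).
k = −Δt / ln(Q₂/Q₁) = −9 / ln(137/458) = 7.46 h.

k ≈ 7.46 h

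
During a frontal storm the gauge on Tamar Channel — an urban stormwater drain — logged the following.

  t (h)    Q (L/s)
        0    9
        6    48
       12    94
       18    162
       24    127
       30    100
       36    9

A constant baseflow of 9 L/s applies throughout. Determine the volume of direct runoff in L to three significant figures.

Direct-runoff ordinates (Q − Q_b): 0.0, 39.0, 85.0, 153.0, 118.0, 91.0, 0.0 L/s.
ΣQ_DR = 486.0 L/s.
With Δt = 6 h = 21600 s, V = ΣQ_DR · Δt = 486.0 × 21600 = 1.05 × 10^7 L.

V ≈ 1.05 × 10^7 L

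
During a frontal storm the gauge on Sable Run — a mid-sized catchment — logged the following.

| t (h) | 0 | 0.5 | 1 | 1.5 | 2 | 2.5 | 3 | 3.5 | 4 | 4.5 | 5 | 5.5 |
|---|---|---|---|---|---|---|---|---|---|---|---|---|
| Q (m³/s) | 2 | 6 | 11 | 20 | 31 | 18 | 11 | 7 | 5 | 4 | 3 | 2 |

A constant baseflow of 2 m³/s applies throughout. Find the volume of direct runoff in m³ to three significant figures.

V ≈ 1.73 × 10^5 m³

Direct-runoff ordinates (Q − Q_b): 0.0, 4.0, 9.0, 18.0, 29.0, 16.0, 9.0, 5.0, 3.0, 2.0, 1.0, 0.0 m³/s.
ΣQ_DR = 96.00 m³/s.
With Δt = 0.5 h = 1800 s, V = ΣQ_DR · Δt = 96.00 × 1800 = 1.73 × 10^5 m³.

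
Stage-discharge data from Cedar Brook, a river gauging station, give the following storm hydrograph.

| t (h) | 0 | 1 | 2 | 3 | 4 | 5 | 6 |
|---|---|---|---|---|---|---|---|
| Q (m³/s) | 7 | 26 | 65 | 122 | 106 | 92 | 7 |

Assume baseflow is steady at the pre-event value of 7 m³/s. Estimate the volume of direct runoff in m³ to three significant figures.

V ≈ 1.35 × 10^6 m³

Direct-runoff ordinates (Q − Q_b): 0.0, 19.0, 58.0, 115.0, 99.0, 85.0, 0.0 m³/s.
ΣQ_DR = 376.0 m³/s.
With Δt = 1 h = 3600 s, V = ΣQ_DR · Δt = 376.0 × 3600 = 1.35 × 10^6 m³.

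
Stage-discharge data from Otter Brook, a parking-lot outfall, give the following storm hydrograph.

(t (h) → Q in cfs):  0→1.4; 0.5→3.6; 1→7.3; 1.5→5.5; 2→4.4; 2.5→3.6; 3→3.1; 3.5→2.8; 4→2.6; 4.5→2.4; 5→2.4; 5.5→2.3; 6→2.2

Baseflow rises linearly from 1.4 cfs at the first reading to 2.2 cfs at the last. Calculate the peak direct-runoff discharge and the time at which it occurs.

Subtracting baseflow gives direct-runoff ordinates: 0.00, 2.13, 5.77, 3.90, 2.73, 1.87, 1.30, 0.93, 0.67, 0.40, 0.33, 0.17, 0.00 cfs.
The maximum is 5.77 cfs, occurring at the reading for t = 1 h.

Q_p = 5.77 cfs at t = 1 h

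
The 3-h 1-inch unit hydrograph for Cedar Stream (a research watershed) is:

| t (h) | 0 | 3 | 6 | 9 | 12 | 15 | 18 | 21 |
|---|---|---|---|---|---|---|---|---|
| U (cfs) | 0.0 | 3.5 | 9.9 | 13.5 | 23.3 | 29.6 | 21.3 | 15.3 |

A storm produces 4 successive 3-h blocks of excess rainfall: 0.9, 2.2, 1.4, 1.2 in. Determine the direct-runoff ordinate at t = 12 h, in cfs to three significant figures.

By discrete convolution, Q_j = Σ (P_i / 1 in) · U_{j−i}.
At t = 12 h (j=4): Q = (0.9/1)·23.3 + (2.2/1)·13.5 + (1.4/1)·9.9 + (1.2/1)·3.5 = 68.7 cfs.

Q ≈ 68.7 cfs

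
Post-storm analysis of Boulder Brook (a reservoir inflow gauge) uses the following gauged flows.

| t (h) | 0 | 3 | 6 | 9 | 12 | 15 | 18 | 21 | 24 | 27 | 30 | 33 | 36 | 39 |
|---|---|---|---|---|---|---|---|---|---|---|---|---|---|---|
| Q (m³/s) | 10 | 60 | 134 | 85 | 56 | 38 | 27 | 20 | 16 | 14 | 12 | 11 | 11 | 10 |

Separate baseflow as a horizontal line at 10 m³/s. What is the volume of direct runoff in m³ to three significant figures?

Direct-runoff ordinates (Q − Q_b): 0.0, 50.0, 124.0, 75.0, 46.0, 28.0, 17.0, 10.0, 6.0, 4.0, 2.0, 1.0, 1.0, 0.0 m³/s.
ΣQ_DR = 364.0 m³/s.
With Δt = 3 h = 10800 s, V = ΣQ_DR · Δt = 364.0 × 10800 = 3.93 × 10^6 m³.

V ≈ 3.93 × 10^6 m³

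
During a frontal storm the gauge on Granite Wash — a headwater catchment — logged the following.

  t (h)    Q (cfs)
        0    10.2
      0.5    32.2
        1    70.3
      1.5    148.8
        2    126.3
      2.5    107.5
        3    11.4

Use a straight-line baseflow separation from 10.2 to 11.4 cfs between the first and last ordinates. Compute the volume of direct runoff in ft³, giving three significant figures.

Direct-runoff ordinates (Q − Q_b): 0.00, 21.80, 59.70, 138.00, 115.30, 96.30, 0.00 cfs.
ΣQ_DR = 431.1 cfs.
With Δt = 0.5 h = 1800 s, V = ΣQ_DR · Δt = 431.1 × 1800 = 7.76 × 10^5 ft³.

V ≈ 7.76 × 10^5 ft³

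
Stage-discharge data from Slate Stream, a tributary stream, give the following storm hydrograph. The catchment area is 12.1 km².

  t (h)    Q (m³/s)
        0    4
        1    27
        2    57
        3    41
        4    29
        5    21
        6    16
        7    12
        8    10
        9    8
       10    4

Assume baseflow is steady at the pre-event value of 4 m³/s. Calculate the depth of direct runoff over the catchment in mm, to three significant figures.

Direct runoff: 0.0, 23.0, 53.0, 37.0, 25.0, 17.0, 12.0, 8.0, 6.0, 4.0, 0.0 m³/s; ΣQ_DR = 185.0 m³/s.
V = ΣQ_DR · Δt = 185.0 × 3600 s = 6.660 × 10^5 m³.
Over A = 12.1 km², depth = V / A = 55.0 mm.

d ≈ 55.0 mm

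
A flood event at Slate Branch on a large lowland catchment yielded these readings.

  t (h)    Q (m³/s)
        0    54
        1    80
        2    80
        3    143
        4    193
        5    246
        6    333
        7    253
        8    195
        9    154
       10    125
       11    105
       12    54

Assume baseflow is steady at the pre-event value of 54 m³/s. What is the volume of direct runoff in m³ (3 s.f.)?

Direct-runoff ordinates (Q − Q_b): 0.0, 26.0, 26.0, 89.0, 139.0, 192.0, 279.0, 199.0, 141.0, 100.0, 71.0, 51.0, 0.0 m³/s.
ΣQ_DR = 1313 m³/s.
With Δt = 1 h = 3600 s, V = ΣQ_DR · Δt = 1313 × 3600 = 4.73 × 10^6 m³.

V ≈ 4.73 × 10^6 m³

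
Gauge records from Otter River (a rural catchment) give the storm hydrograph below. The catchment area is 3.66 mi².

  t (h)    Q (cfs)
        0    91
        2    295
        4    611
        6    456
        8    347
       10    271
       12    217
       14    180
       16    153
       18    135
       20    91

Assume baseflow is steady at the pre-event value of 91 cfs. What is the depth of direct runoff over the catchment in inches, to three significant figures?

d ≈ 1.56 in

Direct runoff: 0.0, 204.0, 520.0, 365.0, 256.0, 180.0, 126.0, 89.0, 62.0, 44.0, 0.0 cfs; ΣQ_DR = 1846 cfs.
V = ΣQ_DR · Δt = 1846 × 7200 s = 1.329 × 10^7 ft³.
Over A = 3.66 mi², depth = V / A = 1.56 in.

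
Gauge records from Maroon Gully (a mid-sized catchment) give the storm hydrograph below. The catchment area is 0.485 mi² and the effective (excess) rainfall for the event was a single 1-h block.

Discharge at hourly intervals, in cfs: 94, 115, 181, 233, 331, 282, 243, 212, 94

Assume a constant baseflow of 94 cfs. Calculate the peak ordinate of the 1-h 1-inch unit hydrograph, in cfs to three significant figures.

Direct runoff: 0.0, 21.0, 87.0, 139.0, 237.0, 188.0, 149.0, 118.0, 0.0 cfs; ΣQ_DR = 939.0 cfs, peak = 237.0 cfs.
Runoff depth d = ΣQ_DR·Δt / A = 939.0 × 3600 / (0.485 mi²) = 3.000 in.
The 1-inch UH is the DRH scaled by (1 in)/d, so U_p = 237.0 × 1/3.000 = 79.0 cfs.

U_p ≈ 79.0 cfs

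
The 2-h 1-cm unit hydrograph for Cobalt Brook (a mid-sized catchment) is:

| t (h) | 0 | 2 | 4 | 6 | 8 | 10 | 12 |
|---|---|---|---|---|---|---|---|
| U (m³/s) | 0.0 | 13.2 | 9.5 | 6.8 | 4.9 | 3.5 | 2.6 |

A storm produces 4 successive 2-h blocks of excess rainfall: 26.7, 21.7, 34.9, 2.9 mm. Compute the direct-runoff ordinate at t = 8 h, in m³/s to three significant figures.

Q ≈ 64.8 m³/s

By discrete convolution, Q_j = Σ (P_i / 10 mm) · U_{j−i}.
At t = 8 h (j=4): Q = (26.7/10)·4.9 + (21.7/10)·6.8 + (34.9/10)·9.5 + (2.9/10)·13.2 = 64.8 m³/s.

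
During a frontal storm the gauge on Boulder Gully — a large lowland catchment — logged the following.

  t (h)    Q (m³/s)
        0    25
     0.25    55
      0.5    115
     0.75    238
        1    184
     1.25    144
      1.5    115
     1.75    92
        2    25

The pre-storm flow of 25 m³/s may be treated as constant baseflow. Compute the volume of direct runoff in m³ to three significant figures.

Direct-runoff ordinates (Q − Q_b): 0.0, 30.0, 90.0, 213.0, 159.0, 119.0, 90.0, 67.0, 0.0 m³/s.
ΣQ_DR = 768.0 m³/s.
With Δt = 0.25 h = 900 s, V = ΣQ_DR · Δt = 768.0 × 900 = 6.91 × 10^5 m³.

V ≈ 6.91 × 10^5 m³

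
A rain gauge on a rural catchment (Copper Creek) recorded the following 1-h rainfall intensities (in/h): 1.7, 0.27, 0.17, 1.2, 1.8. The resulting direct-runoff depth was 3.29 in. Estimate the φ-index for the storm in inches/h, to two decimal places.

Only the 3 blocks with intensity above φ contribute runoff: 1.7, 1.2, 1.8 in/h.
Σ(I−φ)·Δt = d  ⇒  (1.7+1.2+1.8 − 3φ)·1 = 3.29
φ = (4.700 − 3.29/1) / 3 = 0.47 in/h.

φ ≈ 0.47 in/h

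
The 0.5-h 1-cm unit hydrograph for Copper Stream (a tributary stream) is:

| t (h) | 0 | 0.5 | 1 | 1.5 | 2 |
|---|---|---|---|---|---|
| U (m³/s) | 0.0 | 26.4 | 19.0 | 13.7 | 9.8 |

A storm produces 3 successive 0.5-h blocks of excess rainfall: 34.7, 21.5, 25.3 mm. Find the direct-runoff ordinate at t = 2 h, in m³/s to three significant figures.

Q ≈ 112 m³/s

By discrete convolution, Q_j = Σ (P_i / 10 mm) · U_{j−i}.
At t = 2 h (j=4): Q = (34.7/10)·9.8 + (21.5/10)·13.7 + (25.3/10)·19.0 = 112 m³/s.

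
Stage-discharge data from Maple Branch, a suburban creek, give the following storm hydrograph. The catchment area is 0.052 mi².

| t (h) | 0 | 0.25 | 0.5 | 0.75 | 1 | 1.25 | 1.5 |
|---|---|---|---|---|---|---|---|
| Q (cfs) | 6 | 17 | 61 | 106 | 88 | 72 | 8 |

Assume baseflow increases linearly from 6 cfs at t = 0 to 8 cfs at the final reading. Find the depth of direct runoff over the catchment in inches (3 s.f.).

d ≈ 2.30 in

Direct runoff: 0.00, 10.67, 54.33, 99.00, 80.67, 64.33, 0.00 cfs; ΣQ_DR = 309.0 cfs.
V = ΣQ_DR · Δt = 309.0 × 900 s = 2.781 × 10^5 ft³.
Over A = 0.052 mi², depth = V / A = 2.30 in.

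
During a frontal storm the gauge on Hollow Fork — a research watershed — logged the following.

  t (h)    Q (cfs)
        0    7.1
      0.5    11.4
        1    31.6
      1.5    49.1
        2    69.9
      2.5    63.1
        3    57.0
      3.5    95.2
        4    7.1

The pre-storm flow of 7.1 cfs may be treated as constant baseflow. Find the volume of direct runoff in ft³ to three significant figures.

Direct-runoff ordinates (Q − Q_b): 0.0, 4.3, 24.5, 42.0, 62.8, 56.0, 49.9, 88.1, 0.0 cfs.
ΣQ_DR = 327.6 cfs.
With Δt = 0.5 h = 1800 s, V = ΣQ_DR · Δt = 327.6 × 1800 = 5.90 × 10^5 ft³.

V ≈ 5.90 × 10^5 ft³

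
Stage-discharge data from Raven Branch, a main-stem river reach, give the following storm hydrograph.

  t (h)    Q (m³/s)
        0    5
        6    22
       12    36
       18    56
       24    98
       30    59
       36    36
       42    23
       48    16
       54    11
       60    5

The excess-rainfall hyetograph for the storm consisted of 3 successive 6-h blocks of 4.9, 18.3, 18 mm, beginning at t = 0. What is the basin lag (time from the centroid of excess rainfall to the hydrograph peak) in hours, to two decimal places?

t_L ≈ 13.09 h

Centroid of excess rainfall: t_c = Σ P_i·t̄_i / ΣP_i = 10.9078 h (block centres at 3, 9, 15 h).
Hydrograph peak occurs at t = 24 h, so basin lag t_L = 24 − 10.9078 = 13.09 h.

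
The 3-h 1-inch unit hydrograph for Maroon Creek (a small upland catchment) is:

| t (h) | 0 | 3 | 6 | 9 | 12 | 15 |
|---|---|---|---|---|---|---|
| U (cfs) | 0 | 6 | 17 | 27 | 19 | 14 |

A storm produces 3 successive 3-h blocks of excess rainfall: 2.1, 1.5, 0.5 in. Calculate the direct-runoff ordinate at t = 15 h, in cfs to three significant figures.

By discrete convolution, Q_j = Σ (P_i / 1 in) · U_{j−i}.
At t = 15 h (j=5): Q = (2.1/1)·14 + (1.5/1)·19 + (0.5/1)·27 = 71.4 cfs.

Q ≈ 71.4 cfs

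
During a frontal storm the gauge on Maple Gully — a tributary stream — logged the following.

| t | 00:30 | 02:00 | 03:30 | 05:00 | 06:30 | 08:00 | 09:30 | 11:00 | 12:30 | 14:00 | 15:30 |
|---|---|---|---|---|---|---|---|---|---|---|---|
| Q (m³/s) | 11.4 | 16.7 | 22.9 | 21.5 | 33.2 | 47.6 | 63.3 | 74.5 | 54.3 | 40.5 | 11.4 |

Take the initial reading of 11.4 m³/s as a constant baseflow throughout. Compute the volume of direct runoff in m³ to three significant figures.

Direct-runoff ordinates (Q − Q_b): 0.0, 5.3, 11.5, 10.1, 21.8, 36.2, 51.9, 63.1, 42.9, 29.1, 0.0 m³/s.
ΣQ_DR = 271.9 m³/s.
With Δt = 1.5 h = 5400 s, V = ΣQ_DR · Δt = 271.9 × 5400 = 1.47 × 10^6 m³.

V ≈ 1.47 × 10^6 m³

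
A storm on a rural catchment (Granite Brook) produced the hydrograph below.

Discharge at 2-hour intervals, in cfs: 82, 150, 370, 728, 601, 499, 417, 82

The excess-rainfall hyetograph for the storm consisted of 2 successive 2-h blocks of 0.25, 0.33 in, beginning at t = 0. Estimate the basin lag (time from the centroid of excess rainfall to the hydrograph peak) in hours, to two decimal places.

Centroid of excess rainfall: t_c = Σ P_i·t̄_i / ΣP_i = 2.1379 h (block centres at 1, 3 h).
Hydrograph peak occurs at t = 6 h, so basin lag t_L = 6 − 2.1379 = 3.86 h.

t_L ≈ 3.86 h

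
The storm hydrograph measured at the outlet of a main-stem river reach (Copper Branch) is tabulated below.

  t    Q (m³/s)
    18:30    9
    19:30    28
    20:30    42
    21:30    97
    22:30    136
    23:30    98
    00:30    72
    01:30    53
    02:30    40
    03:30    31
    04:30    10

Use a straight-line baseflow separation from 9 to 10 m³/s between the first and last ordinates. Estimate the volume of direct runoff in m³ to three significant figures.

Direct-runoff ordinates (Q − Q_b): 0.00, 18.90, 32.80, 87.70, 126.60, 88.50, 62.40, 43.30, 30.20, 21.10, 0.00 m³/s.
ΣQ_DR = 511.5 m³/s.
With Δt = 1 h = 3600 s, V = ΣQ_DR · Δt = 511.5 × 3600 = 1.84 × 10^6 m³.

V ≈ 1.84 × 10^6 m³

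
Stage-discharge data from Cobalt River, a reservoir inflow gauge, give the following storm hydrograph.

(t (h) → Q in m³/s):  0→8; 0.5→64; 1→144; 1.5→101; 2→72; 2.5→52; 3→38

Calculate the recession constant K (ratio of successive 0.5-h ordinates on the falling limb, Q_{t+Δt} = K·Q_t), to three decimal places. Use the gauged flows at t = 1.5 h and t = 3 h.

K ≈ 0.722

Using the recession-limb readings at t = 1.5 h and t = 3 h: Q falls from 101 to 38 m³/s over 3 intervals.
K = (Q₂/Q₁)^(1/3) = (38/101)^(1/3) = 0.722.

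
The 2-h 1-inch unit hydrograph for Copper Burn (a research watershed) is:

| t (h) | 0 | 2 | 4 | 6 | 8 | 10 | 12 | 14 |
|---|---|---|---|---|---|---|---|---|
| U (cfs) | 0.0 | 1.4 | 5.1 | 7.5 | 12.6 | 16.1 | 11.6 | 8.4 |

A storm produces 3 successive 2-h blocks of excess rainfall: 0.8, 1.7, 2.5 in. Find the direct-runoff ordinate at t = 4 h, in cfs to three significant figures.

Q ≈ 6.46 cfs

By discrete convolution, Q_j = Σ (P_i / 1 in) · U_{j−i}.
At t = 4 h (j=2): Q = (0.8/1)·5.1 + (1.7/1)·1.4 + (2.5/1)·0.0 = 6.46 cfs.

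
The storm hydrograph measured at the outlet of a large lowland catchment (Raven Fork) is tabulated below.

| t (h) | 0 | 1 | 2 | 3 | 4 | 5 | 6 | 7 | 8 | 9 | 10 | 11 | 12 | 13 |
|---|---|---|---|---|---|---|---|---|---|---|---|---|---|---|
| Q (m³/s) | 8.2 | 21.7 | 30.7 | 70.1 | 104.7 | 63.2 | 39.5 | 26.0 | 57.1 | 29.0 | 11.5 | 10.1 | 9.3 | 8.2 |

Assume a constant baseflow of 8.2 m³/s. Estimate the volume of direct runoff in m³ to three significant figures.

Direct-runoff ordinates (Q − Q_b): 0.0, 13.5, 22.5, 61.9, 96.5, 55.0, 31.3, 17.8, 48.9, 20.8, 3.3, 1.9, 1.1, 0.0 m³/s.
ΣQ_DR = 374.5 m³/s.
With Δt = 1 h = 3600 s, V = ΣQ_DR · Δt = 374.5 × 3600 = 1.35 × 10^6 m³.

V ≈ 1.35 × 10^6 m³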